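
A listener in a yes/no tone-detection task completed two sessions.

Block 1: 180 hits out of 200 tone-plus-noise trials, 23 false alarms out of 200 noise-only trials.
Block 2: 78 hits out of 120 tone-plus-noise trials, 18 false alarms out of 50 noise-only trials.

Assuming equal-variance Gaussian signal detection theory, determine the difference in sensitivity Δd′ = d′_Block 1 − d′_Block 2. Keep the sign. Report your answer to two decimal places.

Block 1: z(0.9000) = 1.282, z(0.1150) = -1.200, d' = 2.482
Block 2: z(0.6500) = 0.385, z(0.3600) = -0.358, d' = 0.743
Δd' = d'_Block 1 − d'_Block 2 = 2.482 − 0.743 = 1.739
Block 1 has the higher sensitivity.

Δd′ = 1.74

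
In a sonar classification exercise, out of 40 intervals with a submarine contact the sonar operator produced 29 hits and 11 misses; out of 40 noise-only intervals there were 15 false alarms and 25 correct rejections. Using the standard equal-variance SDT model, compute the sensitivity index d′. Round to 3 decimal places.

d′ = 0.916

H = 29/40 = 0.7250
FA = 15/40 = 0.3750
Φ⁻¹(H) = Φ⁻¹(0.7250) = 0.5978
Φ⁻¹(FA) = Φ⁻¹(0.3750) = -0.3186
d' = z(H) − z(FA) = 0.5978 − (-0.3186) = 0.9164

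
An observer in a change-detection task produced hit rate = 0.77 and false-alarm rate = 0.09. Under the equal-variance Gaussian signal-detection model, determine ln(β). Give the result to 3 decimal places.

Φ⁻¹(H) = 0.7388
Φ⁻¹(FA) = -1.3408
ln β = −½·[z(H)² − z(FA)²] = −0.5 × (0.5458 − 1.7977) = 0.62595

ln β = 0.626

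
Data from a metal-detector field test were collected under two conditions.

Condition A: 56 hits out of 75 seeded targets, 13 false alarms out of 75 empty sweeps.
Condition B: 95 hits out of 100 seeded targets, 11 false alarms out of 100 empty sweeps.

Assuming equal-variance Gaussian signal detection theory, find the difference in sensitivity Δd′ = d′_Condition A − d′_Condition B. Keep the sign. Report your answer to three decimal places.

Condition A: z(0.7467) = 0.6641, z(0.1733) = -0.9412, d' = 1.6053
Condition B: z(0.9500) = 1.6449, z(0.1100) = -1.2265, d' = 2.8714
Δd' = d'_Condition A − d'_Condition B = 1.6053 − 2.8714 = -1.2661
Condition B has the higher sensitivity.

Δd′ = -1.266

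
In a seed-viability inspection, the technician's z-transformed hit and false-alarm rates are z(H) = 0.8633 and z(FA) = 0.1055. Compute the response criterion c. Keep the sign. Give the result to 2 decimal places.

c = -0.48

c = −½·[z(H) + z(FA)] = −½·(0.8633 + 0.1055) = -0.4844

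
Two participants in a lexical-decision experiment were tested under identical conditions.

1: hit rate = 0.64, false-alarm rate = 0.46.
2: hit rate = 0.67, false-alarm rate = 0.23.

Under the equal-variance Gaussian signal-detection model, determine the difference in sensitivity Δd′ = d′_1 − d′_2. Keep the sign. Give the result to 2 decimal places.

1: z(0.64) = 0.358, z(0.46) = -0.100, d' = 0.458
2: z(0.67) = 0.440, z(0.23) = -0.739, d' = 1.179
Δd' = d'_1 − d'_2 = 0.458 − 1.179 = -0.721
2 has the higher sensitivity.

Δd′ = -0.72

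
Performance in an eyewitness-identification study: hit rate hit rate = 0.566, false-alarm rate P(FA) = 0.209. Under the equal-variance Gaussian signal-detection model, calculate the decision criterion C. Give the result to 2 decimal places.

Φ⁻¹(0.566) = 0.1662, Φ⁻¹(0.209) = -0.8099
c = −½·[z(H) + z(FA)] = −0.5 × (0.1662 + (-0.8099)) = 0.32185

C = 0.32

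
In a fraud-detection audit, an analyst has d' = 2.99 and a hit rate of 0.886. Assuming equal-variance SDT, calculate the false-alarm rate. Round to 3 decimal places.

z(hit rate) = z(0.886) = 1.2055
z(FA) = z(H) − d' = 1.2055 − 2.99 = -1.7845
false-alarm rate = Φ(-1.7845) = 0.0372

false-alarm rate = 0.037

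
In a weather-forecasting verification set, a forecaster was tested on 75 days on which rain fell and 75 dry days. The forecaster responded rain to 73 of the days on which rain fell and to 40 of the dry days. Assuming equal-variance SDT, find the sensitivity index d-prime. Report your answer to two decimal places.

d-prime = 1.85

H = 73/75 = 0.9733
FA = 40/75 = 0.5333
z(H) = z(0.9733) = 1.932
z(FA) = z(0.5333) = 0.084
d' = z(H) − z(FA) = 1.932 − 0.084 = 1.848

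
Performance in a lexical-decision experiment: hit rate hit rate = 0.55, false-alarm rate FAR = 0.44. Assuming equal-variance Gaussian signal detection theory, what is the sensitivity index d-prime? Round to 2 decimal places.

d-prime = 0.28

Φ⁻¹(0.55) = 0.126, Φ⁻¹(0.44) = -0.151
d' = z(H) − z(FA) = 0.126 − (-0.151) = 0.277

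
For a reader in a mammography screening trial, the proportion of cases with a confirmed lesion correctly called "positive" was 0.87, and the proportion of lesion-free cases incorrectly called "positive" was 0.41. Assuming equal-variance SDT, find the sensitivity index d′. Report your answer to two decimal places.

Φ⁻¹(H) = Φ⁻¹(0.87) = 1.1264
Φ⁻¹(FA) = Φ⁻¹(0.41) = -0.2275
d' = z(H) − z(FA) = 1.1264 − (-0.2275) = 1.3539

d′ = 1.35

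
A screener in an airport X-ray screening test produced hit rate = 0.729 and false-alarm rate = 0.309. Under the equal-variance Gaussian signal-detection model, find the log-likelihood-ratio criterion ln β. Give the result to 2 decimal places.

ln β = -0.06

Φ⁻¹(0.729) = 0.610, Φ⁻¹(0.309) = -0.499
ln β = −½·[z(H)² − z(FA)²] = −0.5 × (0.372 − 0.249) = -0.0615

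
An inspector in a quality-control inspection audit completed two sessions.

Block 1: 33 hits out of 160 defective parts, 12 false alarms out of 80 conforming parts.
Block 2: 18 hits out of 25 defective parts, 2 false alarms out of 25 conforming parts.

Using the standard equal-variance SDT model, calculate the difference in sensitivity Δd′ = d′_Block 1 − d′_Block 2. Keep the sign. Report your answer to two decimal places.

Δd′ = -1.77

Block 1: z(0.2062) = -0.820, z(0.1500) = -1.036, d' = 0.216
Block 2: z(0.7200) = 0.583, z(0.0800) = -1.405, d' = 1.988
Δd' = d'_Block 1 − d'_Block 2 = 0.216 − 1.988 = -1.772
Block 2 has the higher sensitivity.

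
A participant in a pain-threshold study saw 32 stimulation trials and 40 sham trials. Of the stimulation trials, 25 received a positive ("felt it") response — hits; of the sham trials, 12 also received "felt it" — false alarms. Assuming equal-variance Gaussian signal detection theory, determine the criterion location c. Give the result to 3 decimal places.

c = -0.126

H = 25/32 = 0.7812
FA = 12/40 = 0.3000
Φ⁻¹(H) = Φ⁻¹(0.7812) = 0.7763
Φ⁻¹(FA) = Φ⁻¹(0.3000) = -0.5244
c = −½·[z(H) + z(FA)] = −0.5 × (0.7763 + (-0.5244)) = -0.12595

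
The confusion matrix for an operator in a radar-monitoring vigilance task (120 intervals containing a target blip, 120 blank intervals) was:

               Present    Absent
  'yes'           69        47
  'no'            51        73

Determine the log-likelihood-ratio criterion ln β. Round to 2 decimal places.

H = 69/120 = 0.5750
FA = 47/120 = 0.3917
Φ⁻¹(H) = 0.189
Φ⁻¹(FA) = -0.275
ln β = −½·[z(H)² − z(FA)²] = −0.5 × (0.036 − 0.076) = 0.020

ln β = 0.02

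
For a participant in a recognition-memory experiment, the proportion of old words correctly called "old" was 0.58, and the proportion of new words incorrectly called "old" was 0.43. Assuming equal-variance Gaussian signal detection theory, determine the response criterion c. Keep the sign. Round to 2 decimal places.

z(H) = z(0.58) = 0.2019
z(FA) = z(0.43) = -0.1764
c = −½·[z(H) + z(FA)] = −0.5 × (0.2019 + (-0.1764)) = -0.01275

c = -0.01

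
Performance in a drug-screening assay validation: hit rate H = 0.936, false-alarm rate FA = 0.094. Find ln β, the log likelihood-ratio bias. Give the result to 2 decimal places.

z(0.936) = 1.522, z(0.094) = -1.317
ln β = −½·[z(H)² − z(FA)²] = −0.5 × (2.316 − 1.734) = -0.291

ln β = -0.29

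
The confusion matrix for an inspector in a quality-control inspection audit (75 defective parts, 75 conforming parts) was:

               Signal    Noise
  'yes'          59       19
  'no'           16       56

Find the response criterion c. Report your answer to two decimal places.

c = -0.07

H = 59/75 = 0.7867
FA = 19/75 = 0.2533
z(0.7867) = 0.795, z(0.2533) = -0.664
c = −½·[z(H) + z(FA)] = −0.5 × (0.795 + (-0.664)) = -0.0655
c < 0: the inspector has a liberal response bias.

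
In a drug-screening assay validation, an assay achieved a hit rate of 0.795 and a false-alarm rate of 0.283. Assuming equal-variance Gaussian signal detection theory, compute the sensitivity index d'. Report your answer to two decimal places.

z(0.795) = 0.8239, z(0.283) = -0.5740
d' = z(H) − z(FA) = 0.8239 − (-0.5740) = 1.3979

d' = 1.40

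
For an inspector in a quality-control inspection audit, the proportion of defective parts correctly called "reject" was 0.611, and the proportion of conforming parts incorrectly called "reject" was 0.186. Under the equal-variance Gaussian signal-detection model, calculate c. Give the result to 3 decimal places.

c = 0.305

Φ⁻¹(H) = 0.2819
Φ⁻¹(FA) = -0.8927
c = −½·[z(H) + z(FA)] = −0.5 × (0.2819 + (-0.8927)) = 0.3054
c > 0: the inspector has a conservative response bias.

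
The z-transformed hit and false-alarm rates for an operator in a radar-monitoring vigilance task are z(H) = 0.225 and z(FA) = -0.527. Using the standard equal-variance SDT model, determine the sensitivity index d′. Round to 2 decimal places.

d' = z(H) − z(FA) = 0.225 − (-0.527) = 0.752

d′ = 0.75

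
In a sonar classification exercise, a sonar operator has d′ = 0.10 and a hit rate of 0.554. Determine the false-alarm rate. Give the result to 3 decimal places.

z(hit rate) = z(0.554) = 0.1358
z(FA) = z(H) − d' = 0.1358 − 0.10 = 0.0358
false-alarm rate = Φ(0.0358) = 0.5143

false-alarm rate = 0.514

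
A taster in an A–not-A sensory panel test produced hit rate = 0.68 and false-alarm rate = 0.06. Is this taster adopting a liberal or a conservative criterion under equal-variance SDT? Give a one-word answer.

z(H) = 0.468, z(FA) = -1.555
c = −½·(z(H) + z(FA)) = 0.5435
c > 0 → conservative criterion (biased toward responding “no”).

conservative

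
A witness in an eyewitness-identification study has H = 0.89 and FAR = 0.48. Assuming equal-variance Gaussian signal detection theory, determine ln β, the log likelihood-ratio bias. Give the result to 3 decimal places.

z(H) = 1.2265
z(FA) = -0.0502
ln β = −½·[z(H)² − z(FA)²] = −0.5 × (1.5043 − 0.0025) = -0.7509

ln β = -0.751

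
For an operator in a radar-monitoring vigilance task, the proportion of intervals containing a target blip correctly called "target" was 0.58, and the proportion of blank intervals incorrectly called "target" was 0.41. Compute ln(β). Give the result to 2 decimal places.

ln β = 0.01

Φ⁻¹(H) = Φ⁻¹(0.58) = 0.202
Φ⁻¹(FA) = Φ⁻¹(0.41) = -0.228
ln β = −½·[z(H)² − z(FA)²] = −0.5 × (0.041 − 0.052) = 0.0055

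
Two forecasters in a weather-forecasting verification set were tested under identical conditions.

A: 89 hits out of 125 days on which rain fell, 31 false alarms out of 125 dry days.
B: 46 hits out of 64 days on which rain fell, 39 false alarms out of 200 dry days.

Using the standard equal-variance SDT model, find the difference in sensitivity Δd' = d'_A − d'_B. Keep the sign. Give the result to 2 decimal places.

A: z(0.7120) = 0.559, z(0.2480) = -0.681, d' = 1.240
B: z(0.7188) = 0.579, z(0.1950) = -0.860, d' = 1.439
Δd' = d'_A − d'_B = 1.240 − 1.439 = -0.199
B has the higher sensitivity.

Δd' = -0.20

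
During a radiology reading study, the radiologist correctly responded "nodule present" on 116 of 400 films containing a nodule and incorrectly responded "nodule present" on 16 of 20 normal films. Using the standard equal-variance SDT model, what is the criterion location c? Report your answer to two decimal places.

H = 116/400 = 0.2900
FA = 16/20 = 0.8000
Φ⁻¹(H) = Φ⁻¹(0.2900) = -0.5534
Φ⁻¹(FA) = Φ⁻¹(0.8000) = 0.8416
c = −½·[z(H) + z(FA)] = −0.5 × (-0.5534 + 0.8416) = -0.1441
c < 0: the radiologist has a liberal response bias.

c = -0.14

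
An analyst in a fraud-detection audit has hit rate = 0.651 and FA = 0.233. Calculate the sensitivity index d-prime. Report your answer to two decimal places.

d-prime = 1.12

z(H) = z(0.651) = 0.3880
z(FA) = z(0.233) = -0.7290
d' = z(H) − z(FA) = 0.3880 − (-0.7290) = 1.1170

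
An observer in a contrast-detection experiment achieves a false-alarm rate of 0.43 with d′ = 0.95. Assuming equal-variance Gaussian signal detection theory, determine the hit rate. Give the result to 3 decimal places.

hit rate = 0.780

z(false-alarm rate) = z(0.43) = -0.1764
z(H) = z(FA) + d' = -0.1764 + 0.95 = 0.7736
hit rate = Φ(0.7736) = 0.7804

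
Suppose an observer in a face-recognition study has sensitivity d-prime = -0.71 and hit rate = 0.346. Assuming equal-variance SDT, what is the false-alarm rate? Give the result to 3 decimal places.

false-alarm rate = 0.623

z(hit rate) = z(0.346) = -0.3961
z(FA) = z(H) − d' = -0.3961 − (-0.71) = 0.3139
false-alarm rate = Φ(0.3139) = 0.6232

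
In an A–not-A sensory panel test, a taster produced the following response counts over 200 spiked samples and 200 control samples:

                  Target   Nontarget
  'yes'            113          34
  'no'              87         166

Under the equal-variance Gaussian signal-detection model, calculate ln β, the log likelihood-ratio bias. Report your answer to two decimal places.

H = 113/200 = 0.5650
FA = 34/200 = 0.1700
Φ⁻¹(H) = Φ⁻¹(0.5650) = 0.164
Φ⁻¹(FA) = Φ⁻¹(0.1700) = -0.954
ln β = −½·[z(H)² − z(FA)²] = −0.5 × (0.027 − 0.910) = 0.4415

ln β = 0.44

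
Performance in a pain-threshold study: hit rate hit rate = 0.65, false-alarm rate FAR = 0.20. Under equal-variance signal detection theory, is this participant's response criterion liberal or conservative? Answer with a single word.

z(H) = 0.385, z(FA) = -0.842
c = −½·(z(H) + z(FA)) = 0.2285
c > 0 → conservative criterion (biased toward responding “no”).

conservative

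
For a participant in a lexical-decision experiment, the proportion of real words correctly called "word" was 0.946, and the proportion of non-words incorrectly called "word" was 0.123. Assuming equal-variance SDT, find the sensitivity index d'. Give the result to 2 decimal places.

z(H) = z(0.946) = 1.607
z(FA) = z(0.123) = -1.160
d' = z(H) − z(FA) = 1.607 − (-1.160) = 2.767

d' = 2.77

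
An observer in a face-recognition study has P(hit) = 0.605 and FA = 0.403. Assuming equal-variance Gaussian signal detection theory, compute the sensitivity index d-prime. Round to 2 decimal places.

d-prime = 0.51

Φ⁻¹(0.605) = 0.266, Φ⁻¹(0.403) = -0.246
d' = z(H) − z(FA) = 0.266 − (-0.246) = 0.512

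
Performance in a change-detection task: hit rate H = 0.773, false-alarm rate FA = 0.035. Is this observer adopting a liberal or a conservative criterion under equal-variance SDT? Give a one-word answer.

conservative

z(H) = 0.749, z(FA) = -1.812
c = −½·(z(H) + z(FA)) = 0.5315
c > 0 → conservative criterion (biased toward responding “no”).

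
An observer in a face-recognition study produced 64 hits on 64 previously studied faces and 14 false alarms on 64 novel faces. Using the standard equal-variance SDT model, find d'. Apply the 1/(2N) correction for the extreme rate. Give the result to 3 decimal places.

d' = 3.194

The hit rate is 64/64 = 1, so apply the 1/(2N) correction: H → 1 − 1/(2·64) = 0.99219.
z(H) = z(0.99219) = 2.4177
z(FA) = z(0.21875) = -0.7764
d' = 2.4177 − (-0.7764) = 3.1941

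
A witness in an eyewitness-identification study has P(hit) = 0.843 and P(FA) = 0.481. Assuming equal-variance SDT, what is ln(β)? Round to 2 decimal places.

Φ⁻¹(H) = Φ⁻¹(0.843) = 1.007
Φ⁻¹(FA) = Φ⁻¹(0.481) = -0.048
ln β = −½·[z(H)² − z(FA)²] = −0.5 × (1.014 − 0.002) = -0.506

ln β = -0.51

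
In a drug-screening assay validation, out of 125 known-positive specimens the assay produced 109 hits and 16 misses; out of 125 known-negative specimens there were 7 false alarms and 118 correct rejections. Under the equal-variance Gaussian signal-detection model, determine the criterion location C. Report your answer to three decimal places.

C = 0.227

H = 109/125 = 0.8720
FA = 7/125 = 0.0560
z(H) = z(0.8720) = 1.1359
z(FA) = z(0.0560) = -1.5893
c = −½·[z(H) + z(FA)] = −0.5 × (1.1359 + (-1.5893)) = 0.2267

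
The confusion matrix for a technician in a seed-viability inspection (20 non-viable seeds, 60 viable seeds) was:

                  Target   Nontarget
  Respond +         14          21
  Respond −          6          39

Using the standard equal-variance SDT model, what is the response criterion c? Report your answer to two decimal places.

c = -0.07

H = 14/20 = 0.7000
FA = 21/60 = 0.3500
Φ⁻¹(0.7000) = 0.524, Φ⁻¹(0.3500) = -0.385
c = −½·[z(H) + z(FA)] = −0.5 × (0.524 + (-0.385)) = -0.0695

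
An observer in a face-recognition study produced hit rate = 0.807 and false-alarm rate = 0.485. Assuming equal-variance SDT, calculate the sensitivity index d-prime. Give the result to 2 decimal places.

d-prime = 0.90

Φ⁻¹(H) = Φ⁻¹(0.807) = 0.8669
Φ⁻¹(FA) = Φ⁻¹(0.485) = -0.0376
d' = z(H) − z(FA) = 0.8669 − (-0.0376) = 0.9045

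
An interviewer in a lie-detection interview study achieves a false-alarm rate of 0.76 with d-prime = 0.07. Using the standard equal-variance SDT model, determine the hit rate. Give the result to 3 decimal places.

hit rate = 0.781

z(false-alarm rate) = z(0.76) = 0.7063
z(H) = z(FA) + d' = 0.7063 + 0.07 = 0.7763
hit rate = Φ(0.7763) = 0.7812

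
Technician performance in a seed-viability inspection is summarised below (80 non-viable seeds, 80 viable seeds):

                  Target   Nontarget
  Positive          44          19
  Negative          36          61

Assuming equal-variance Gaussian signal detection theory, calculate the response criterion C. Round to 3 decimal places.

H = 44/80 = 0.5500
FA = 19/80 = 0.2375
z(H) = 0.1257
z(FA) = -0.7144
c = −½·[z(H) + z(FA)] = −0.5 × (0.1257 + (-0.7144)) = 0.29435

C = 0.294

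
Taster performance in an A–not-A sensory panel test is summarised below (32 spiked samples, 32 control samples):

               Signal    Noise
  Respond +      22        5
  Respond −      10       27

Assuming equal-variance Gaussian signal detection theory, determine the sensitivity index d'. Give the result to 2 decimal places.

H = 22/32 = 0.6875
FA = 5/32 = 0.1562
Φ⁻¹(H) = 0.4888
Φ⁻¹(FA) = -1.0102
d' = z(H) − z(FA) = 0.4888 − (-1.0102) = 1.4990

d' = 1.50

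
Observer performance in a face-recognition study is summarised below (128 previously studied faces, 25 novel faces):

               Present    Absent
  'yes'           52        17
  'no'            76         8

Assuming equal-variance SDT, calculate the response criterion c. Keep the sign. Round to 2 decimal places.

H = 52/128 = 0.4062
FA = 17/25 = 0.6800
z(H) = z(0.4062) = -0.2373
z(FA) = z(0.6800) = 0.4677
c = −½·[z(H) + z(FA)] = −0.5 × (-0.2373 + 0.4677) = -0.1152
c < 0: the observer has a liberal response bias.

c = -0.12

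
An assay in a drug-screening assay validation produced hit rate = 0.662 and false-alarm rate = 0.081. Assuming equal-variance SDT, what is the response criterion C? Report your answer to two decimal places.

C = 0.49

Φ⁻¹(0.662) = 0.418, Φ⁻¹(0.081) = -1.398
c = −½·[z(H) + z(FA)] = −0.5 × (0.418 + (-1.398)) = 0.490
c > 0: the assay has a conservative response bias.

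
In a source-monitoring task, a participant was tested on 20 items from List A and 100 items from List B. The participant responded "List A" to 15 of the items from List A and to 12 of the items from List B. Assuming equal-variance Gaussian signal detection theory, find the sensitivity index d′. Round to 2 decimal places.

H = 15/20 = 0.7500
FA = 12/100 = 0.1200
Φ⁻¹(0.7500) = 0.6745, Φ⁻¹(0.1200) = -1.1750
d' = z(H) − z(FA) = 0.6745 − (-1.1750) = 1.8495

d′ = 1.85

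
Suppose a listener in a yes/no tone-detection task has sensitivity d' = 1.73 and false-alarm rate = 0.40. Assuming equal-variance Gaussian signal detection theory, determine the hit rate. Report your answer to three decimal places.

hit rate = 0.930

z(false-alarm rate) = z(0.40) = -0.2533
z(H) = z(FA) + d' = -0.2533 + 1.73 = 1.4767
hit rate = Φ(1.4767) = 0.9301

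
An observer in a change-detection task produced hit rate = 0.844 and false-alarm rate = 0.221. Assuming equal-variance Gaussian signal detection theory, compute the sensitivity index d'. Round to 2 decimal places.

d' = 1.78

z(0.844) = 1.011, z(0.221) = -0.769
d' = z(H) − z(FA) = 1.011 − (-0.769) = 1.780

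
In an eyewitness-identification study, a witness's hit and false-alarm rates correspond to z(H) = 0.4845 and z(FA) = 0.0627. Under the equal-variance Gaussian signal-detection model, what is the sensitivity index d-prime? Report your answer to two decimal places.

d' = z(H) − z(FA) = 0.4845 − 0.0627 = 0.4218

d-prime = 0.42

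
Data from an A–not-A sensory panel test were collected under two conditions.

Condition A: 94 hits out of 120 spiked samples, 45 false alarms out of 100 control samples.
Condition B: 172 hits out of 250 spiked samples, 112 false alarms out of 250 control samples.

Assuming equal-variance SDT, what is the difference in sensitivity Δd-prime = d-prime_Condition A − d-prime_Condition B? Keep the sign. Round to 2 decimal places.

Condition A: z(0.7833) = 0.783, z(0.4500) = -0.126, d' = 0.909
Condition B: z(0.6880) = 0.490, z(0.4480) = -0.131, d' = 0.621
Δd' = d'_Condition A − d'_Condition B = 0.909 − 0.621 = 0.288
Condition A has the higher sensitivity.

Δd-prime = 0.29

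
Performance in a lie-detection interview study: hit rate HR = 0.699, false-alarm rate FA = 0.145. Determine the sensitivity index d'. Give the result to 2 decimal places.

Φ⁻¹(H) = Φ⁻¹(0.699) = 0.522
Φ⁻¹(FA) = Φ⁻¹(0.145) = -1.058
d' = z(H) − z(FA) = 0.522 − (-1.058) = 1.580

d' = 1.58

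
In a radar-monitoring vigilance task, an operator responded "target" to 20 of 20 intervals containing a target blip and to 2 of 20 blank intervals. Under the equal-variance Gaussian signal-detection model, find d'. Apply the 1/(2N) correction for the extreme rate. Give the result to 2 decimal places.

The hit rate is 20/20 = 1, so apply the 1/(2N) correction: H → 1 − 1/(2·20) = 0.97500.
z(H) = z(0.97500) = 1.960
z(FA) = z(0.10000) = -1.282
d' = 1.960 − (-1.282) = 3.242

d' = 3.24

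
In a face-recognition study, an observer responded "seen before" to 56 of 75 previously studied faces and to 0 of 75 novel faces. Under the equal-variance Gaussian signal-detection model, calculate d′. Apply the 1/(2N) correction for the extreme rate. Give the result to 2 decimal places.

The false-alarm rate is 0/75 = 0, so apply the 1/(2N) correction: FA → 1/(2·75) = 0.00667.
z(H) = z(0.74667) = 0.664
z(FA) = z(0.00667) = -2.475
d' = 0.664 − (-2.475) = 3.139

d′ = 3.14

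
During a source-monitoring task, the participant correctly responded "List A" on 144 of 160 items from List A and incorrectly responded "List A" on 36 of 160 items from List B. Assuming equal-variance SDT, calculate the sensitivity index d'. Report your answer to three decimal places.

H = 144/160 = 0.9000
FA = 36/160 = 0.2250
z(0.9000) = 1.2816, z(0.2250) = -0.7554
d' = z(H) − z(FA) = 1.2816 − (-0.7554) = 2.0370

d' = 2.037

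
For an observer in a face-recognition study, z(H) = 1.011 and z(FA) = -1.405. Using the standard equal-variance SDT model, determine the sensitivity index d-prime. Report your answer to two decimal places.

d' = z(H) − z(FA) = 1.011 − (-1.405) = 2.416

d-prime = 2.42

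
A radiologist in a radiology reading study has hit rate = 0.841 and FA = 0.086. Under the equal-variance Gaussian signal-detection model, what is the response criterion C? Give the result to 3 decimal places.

Φ⁻¹(H) = 0.9986
Φ⁻¹(FA) = -1.3658
c = −½·[z(H) + z(FA)] = −0.5 × (0.9986 + (-1.3658)) = 0.1836

C = 0.184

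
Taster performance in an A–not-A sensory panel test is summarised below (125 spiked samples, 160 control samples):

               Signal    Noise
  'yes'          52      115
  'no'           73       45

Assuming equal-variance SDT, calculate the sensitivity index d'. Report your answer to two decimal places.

d' = -0.79

H = 52/125 = 0.4160
FA = 115/160 = 0.7188
Φ⁻¹(H) = -0.2121
Φ⁻¹(FA) = 0.5793
d' = z(H) − z(FA) = -0.2121 − 0.5793 = -0.7914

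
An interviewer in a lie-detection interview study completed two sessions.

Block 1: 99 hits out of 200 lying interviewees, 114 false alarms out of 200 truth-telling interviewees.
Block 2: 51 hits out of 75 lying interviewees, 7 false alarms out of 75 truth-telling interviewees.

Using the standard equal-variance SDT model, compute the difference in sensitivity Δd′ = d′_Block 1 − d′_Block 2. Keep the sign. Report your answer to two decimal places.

Block 1: z(0.4950) = -0.013, z(0.5700) = 0.176, d' = -0.189
Block 2: z(0.6800) = 0.468, z(0.0933) = -1.321, d' = 1.789
Δd' = d'_Block 1 − d'_Block 2 = -0.189 − 1.789 = -1.978
Block 2 has the higher sensitivity.

Δd′ = -1.98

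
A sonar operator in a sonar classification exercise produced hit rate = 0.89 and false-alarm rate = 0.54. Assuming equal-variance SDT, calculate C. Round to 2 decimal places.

Φ⁻¹(H) = 1.227
Φ⁻¹(FA) = 0.100
c = −½·[z(H) + z(FA)] = −0.5 × (1.227 + 0.100) = -0.6635

C = -0.66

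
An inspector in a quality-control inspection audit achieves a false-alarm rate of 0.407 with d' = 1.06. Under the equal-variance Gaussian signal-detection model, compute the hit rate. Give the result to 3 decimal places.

hit rate = 0.795

z(false-alarm rate) = z(0.407) = -0.2353
z(H) = z(FA) + d' = -0.2353 + 1.06 = 0.8247
hit rate = Φ(0.8247) = 0.7952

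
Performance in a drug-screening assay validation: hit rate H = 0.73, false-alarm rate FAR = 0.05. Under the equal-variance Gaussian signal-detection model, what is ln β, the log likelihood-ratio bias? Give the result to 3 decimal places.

ln β = 1.165

Φ⁻¹(H) = 0.6128
Φ⁻¹(FA) = -1.6449
ln β = −½·[z(H)² − z(FA)²] = −0.5 × (0.3755 − 2.7057) = 1.1651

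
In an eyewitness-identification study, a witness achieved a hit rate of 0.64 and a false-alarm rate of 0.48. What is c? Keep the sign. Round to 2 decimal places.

c = -0.15

z(H) = z(0.64) = 0.358
z(FA) = z(0.48) = -0.050
c = −½·[z(H) + z(FA)] = −0.5 × (0.358 + (-0.050)) = -0.154
c < 0: the witness has a liberal response bias.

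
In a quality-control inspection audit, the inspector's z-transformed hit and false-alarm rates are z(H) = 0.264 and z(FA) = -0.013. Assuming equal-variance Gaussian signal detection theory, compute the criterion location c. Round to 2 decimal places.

c = -0.13

c = −½·[z(H) + z(FA)] = −½·(0.264 + (-0.013)) = -0.1255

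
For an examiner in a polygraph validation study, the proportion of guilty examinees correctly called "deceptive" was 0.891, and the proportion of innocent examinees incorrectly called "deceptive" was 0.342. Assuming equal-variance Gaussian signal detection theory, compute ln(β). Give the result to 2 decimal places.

ln β = -0.68

Φ⁻¹(0.891) = 1.232, Φ⁻¹(0.342) = -0.407
ln β = −½·[z(H)² − z(FA)²] = −0.5 × (1.518 − 0.166) = -0.676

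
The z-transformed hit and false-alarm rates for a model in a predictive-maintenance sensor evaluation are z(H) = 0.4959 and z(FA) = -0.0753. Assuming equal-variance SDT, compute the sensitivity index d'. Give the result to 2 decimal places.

d' = z(H) − z(FA) = 0.4959 − (-0.0753) = 0.5712

d' = 0.57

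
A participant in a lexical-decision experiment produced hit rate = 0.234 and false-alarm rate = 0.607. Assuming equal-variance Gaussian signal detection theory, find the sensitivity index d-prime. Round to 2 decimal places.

z(H) = z(0.234) = -0.7257
z(FA) = z(0.607) = 0.2715
d' = z(H) − z(FA) = -0.7257 − 0.2715 = -0.9972

d-prime = -1.00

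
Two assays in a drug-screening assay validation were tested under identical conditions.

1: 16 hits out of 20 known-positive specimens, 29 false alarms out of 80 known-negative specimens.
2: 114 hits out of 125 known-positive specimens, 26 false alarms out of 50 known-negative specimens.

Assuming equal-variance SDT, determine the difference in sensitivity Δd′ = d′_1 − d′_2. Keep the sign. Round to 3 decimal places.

1: z(0.8000) = 0.8416, z(0.3625) = -0.3518, d' = 1.1934
2: z(0.9120) = 1.3532, z(0.5200) = 0.0502, d' = 1.3030
Δd' = d'_1 − d'_2 = 1.1934 − 1.3030 = -0.1096
2 has the higher sensitivity.

Δd′ = -0.110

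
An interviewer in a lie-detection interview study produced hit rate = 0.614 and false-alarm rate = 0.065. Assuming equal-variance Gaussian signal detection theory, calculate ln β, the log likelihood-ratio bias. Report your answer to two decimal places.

ln β = 1.10

Φ⁻¹(0.614) = 0.290, Φ⁻¹(0.065) = -1.514
ln β = −½·[z(H)² − z(FA)²] = −0.5 × (0.084 − 2.292) = 1.104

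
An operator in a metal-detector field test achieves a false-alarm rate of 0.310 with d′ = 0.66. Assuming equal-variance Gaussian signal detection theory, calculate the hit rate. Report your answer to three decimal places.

hit rate = 0.565

z(false-alarm rate) = z(0.310) = -0.4959
z(H) = z(FA) + d' = -0.4959 + 0.66 = 0.1641
hit rate = Φ(0.1641) = 0.5652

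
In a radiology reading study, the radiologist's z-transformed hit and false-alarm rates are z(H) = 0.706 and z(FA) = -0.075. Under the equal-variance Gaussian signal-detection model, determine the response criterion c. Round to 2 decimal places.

c = -0.32

c = −½·[z(H) + z(FA)] = −½·(0.706 + (-0.075)) = -0.3155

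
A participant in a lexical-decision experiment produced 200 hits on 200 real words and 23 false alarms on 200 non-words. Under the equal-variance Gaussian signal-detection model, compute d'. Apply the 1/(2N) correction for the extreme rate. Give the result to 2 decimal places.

The hit rate is 200/200 = 1, so apply the 1/(2N) correction: H → 1 − 1/(2·200) = 0.99750.
z(H) = z(0.99750) = 2.807
z(FA) = z(0.11500) = -1.200
d' = 2.807 − (-1.200) = 4.007

d' = 4.01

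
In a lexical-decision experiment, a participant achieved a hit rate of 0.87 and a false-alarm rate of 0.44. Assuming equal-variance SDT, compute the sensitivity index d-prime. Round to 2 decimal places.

d-prime = 1.28

z(H) = 1.126
z(FA) = -0.151
d' = z(H) − z(FA) = 1.126 − (-0.151) = 1.277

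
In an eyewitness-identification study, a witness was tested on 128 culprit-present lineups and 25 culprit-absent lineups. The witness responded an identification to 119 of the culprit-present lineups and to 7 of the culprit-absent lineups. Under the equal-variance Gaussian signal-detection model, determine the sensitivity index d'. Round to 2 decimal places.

d' = 2.06

H = 119/128 = 0.9297
FA = 7/25 = 0.2800
z(H) = z(0.9297) = 1.4736
z(FA) = z(0.2800) = -0.5828
d' = z(H) − z(FA) = 1.4736 − (-0.5828) = 2.0564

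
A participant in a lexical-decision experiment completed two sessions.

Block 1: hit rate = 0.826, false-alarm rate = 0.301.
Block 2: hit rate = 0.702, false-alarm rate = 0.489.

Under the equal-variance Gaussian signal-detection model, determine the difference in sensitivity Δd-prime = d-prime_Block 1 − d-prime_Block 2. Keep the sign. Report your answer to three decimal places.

Block 1: z(0.826) = 0.9385, z(0.301) = -0.5215, d' = 1.4600
Block 2: z(0.702) = 0.5302, z(0.489) = -0.0276, d' = 0.5578
Δd' = d'_Block 1 − d'_Block 2 = 1.4600 − 0.5578 = 0.9022
Block 1 has the higher sensitivity.

Δd-prime = 0.902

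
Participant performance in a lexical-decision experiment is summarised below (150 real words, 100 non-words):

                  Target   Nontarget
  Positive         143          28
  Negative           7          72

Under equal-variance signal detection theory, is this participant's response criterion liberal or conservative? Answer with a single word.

z(H) = 1.678, z(FA) = -0.583
c = −½·(z(H) + z(FA)) = -0.5475
c < 0 → liberal criterion (biased toward responding “yes”).

liberal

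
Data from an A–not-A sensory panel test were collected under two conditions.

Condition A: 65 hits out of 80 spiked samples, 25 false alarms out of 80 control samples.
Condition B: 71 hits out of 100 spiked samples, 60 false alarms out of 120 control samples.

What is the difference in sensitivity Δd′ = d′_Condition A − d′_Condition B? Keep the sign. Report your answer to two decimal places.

Δd′ = 0.82

Condition A: z(0.8125) = 0.887, z(0.3125) = -0.489, d' = 1.376
Condition B: z(0.7100) = 0.553, z(0.5000) = 0.000, d' = 0.553
Δd' = d'_Condition A − d'_Condition B = 1.376 − 0.553 = 0.823
Condition A has the higher sensitivity.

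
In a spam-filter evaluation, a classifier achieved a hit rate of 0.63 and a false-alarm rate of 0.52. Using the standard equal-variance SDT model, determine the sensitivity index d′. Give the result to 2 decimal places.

z(H) = z(0.63) = 0.332
z(FA) = z(0.52) = 0.050
d' = z(H) − z(FA) = 0.332 − 0.050 = 0.282

d′ = 0.28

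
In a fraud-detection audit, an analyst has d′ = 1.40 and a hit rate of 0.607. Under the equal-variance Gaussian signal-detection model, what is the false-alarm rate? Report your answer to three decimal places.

z(hit rate) = z(0.607) = 0.2715
z(FA) = z(H) − d' = 0.2715 − 1.40 = -1.1285
false-alarm rate = Φ(-1.1285) = 0.1296

false-alarm rate = 0.130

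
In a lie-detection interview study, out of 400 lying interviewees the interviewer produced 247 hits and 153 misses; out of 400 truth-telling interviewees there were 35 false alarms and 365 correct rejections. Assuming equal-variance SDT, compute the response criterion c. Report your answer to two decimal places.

H = 247/400 = 0.6175
FA = 35/400 = 0.0875
Φ⁻¹(H) = Φ⁻¹(0.6175) = 0.299
Φ⁻¹(FA) = Φ⁻¹(0.0875) = -1.356
c = −½·[z(H) + z(FA)] = −0.5 × (0.299 + (-1.356)) = 0.5285
c > 0: the interviewer has a conservative response bias.

c = 0.53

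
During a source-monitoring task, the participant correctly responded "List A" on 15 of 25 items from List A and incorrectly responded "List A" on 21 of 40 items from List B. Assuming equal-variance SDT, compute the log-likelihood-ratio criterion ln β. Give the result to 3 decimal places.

H = 15/25 = 0.6000
FA = 21/40 = 0.5250
z(0.6000) = 0.2533, z(0.5250) = 0.0627
ln β = −½·[z(H)² − z(FA)²] = −0.5 × (0.0642 − 0.0039) = -0.03015

ln β = -0.030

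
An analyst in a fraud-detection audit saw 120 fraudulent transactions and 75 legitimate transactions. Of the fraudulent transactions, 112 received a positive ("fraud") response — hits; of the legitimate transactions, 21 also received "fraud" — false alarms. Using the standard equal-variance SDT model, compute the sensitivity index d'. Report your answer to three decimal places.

H = 112/120 = 0.9333
FA = 21/75 = 0.2800
z(H) = z(0.9333) = 1.5008
z(FA) = z(0.2800) = -0.5828
d' = z(H) − z(FA) = 1.5008 − (-0.5828) = 2.0836

d' = 2.084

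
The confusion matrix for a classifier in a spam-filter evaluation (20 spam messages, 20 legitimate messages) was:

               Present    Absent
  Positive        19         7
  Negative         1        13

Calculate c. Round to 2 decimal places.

c = -0.63

H = 19/20 = 0.9500
FA = 7/20 = 0.3500
Φ⁻¹(H) = Φ⁻¹(0.9500) = 1.645
Φ⁻¹(FA) = Φ⁻¹(0.3500) = -0.385
c = −½·[z(H) + z(FA)] = −0.5 × (1.645 + (-0.385)) = -0.630
c < 0: the classifier has a liberal response bias.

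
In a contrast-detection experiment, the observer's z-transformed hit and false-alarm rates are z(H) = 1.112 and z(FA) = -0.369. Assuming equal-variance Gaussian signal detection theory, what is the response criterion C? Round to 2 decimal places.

C = -0.37

c = −½·[z(H) + z(FA)] = −½·(1.112 + (-0.369)) = -0.3715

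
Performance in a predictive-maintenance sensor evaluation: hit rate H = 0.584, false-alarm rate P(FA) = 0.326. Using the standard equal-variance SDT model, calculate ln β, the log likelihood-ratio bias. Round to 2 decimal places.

z(H) = 0.212
z(FA) = -0.451
ln β = −½·[z(H)² − z(FA)²] = −0.5 × (0.045 − 0.203) = 0.079

ln β = 0.08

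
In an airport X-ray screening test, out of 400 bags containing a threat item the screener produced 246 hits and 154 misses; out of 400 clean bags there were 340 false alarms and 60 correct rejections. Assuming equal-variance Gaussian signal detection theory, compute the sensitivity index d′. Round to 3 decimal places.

H = 246/400 = 0.6150
FA = 340/400 = 0.8500
Φ⁻¹(H) = Φ⁻¹(0.6150) = 0.2924
Φ⁻¹(FA) = Φ⁻¹(0.8500) = 1.0364
d' = z(H) − z(FA) = 0.2924 − 1.0364 = -0.7440

d′ = -0.744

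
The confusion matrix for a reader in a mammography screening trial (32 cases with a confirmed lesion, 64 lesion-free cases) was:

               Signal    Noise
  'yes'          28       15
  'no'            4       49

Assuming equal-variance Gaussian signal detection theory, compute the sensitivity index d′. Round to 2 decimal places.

d′ = 1.87

H = 28/32 = 0.8750
FA = 15/64 = 0.2344
z(H) = 1.1503
z(FA) = -0.7244
d' = z(H) − z(FA) = 1.1503 − (-0.7244) = 1.8747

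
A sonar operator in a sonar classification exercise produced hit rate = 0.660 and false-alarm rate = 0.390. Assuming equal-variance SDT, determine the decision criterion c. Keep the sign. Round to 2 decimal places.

Φ⁻¹(H) = Φ⁻¹(0.660) = 0.412
Φ⁻¹(FA) = Φ⁻¹(0.390) = -0.279
c = −½·[z(H) + z(FA)] = −0.5 × (0.412 + (-0.279)) = -0.0665

c = -0.07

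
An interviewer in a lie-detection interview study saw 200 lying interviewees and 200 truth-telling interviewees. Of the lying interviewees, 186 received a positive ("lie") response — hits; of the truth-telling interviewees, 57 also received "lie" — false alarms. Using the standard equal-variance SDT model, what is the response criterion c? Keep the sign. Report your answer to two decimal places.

H = 186/200 = 0.9300
FA = 57/200 = 0.2850
z(H) = z(0.9300) = 1.476
z(FA) = z(0.2850) = -0.568
c = −½·[z(H) + z(FA)] = −0.5 × (1.476 + (-0.568)) = -0.454

c = -0.45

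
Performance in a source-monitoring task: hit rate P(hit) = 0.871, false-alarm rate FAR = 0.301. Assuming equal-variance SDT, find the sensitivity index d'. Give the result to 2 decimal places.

d' = 1.65

Φ⁻¹(0.871) = 1.131, Φ⁻¹(0.301) = -0.522
d' = z(H) − z(FA) = 1.131 − (-0.522) = 1.653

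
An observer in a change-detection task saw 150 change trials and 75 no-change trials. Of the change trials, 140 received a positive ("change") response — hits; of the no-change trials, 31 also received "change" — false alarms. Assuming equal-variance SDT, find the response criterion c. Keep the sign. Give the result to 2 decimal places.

c = -0.64

H = 140/150 = 0.9333
FA = 31/75 = 0.4133
Φ⁻¹(H) = 1.5008
Φ⁻¹(FA) = -0.2191
c = −½·[z(H) + z(FA)] = −0.5 × (1.5008 + (-0.2191)) = -0.64085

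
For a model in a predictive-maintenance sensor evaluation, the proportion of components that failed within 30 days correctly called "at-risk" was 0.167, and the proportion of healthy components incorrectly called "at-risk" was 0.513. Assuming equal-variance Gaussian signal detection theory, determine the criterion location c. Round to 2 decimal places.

z(H) = -0.966
z(FA) = 0.033
c = −½·[z(H) + z(FA)] = −0.5 × (-0.966 + 0.033) = 0.4665

c = 0.47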